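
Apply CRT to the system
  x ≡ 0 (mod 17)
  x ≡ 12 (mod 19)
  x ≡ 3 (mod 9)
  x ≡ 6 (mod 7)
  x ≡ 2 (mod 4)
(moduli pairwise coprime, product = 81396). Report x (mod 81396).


Product of moduli M = 17 · 19 · 9 · 7 · 4 = 81396.
Merge one congruence at a time:
  Start: x ≡ 0 (mod 17).
  Combine with x ≡ 12 (mod 19); new modulus lcm = 323.
    Write x = 0 + 17·t and substitute into x ≡ 12 (mod 19): 17·t ≡ 12 − 0 = 12 (mod 19).
    The inverse of 17 mod 19 is 9 (since 17·9 = 153 = 8·19 + 1), so t ≡ 9·12 = 108 ≡ 13 (mod 19).
    Then x = 0 + 17·13 = 221, valid modulo lcm(17, 19) = 323: x ≡ 221 (mod 323).
  Combine with x ≡ 3 (mod 9); new modulus lcm = 2907.
    Write x = 221 + 323·t and substitute into x ≡ 3 (mod 9): 323·t ≡ 3 − 221 = -218 (mod 9).
    Reduce coefficients mod 9: 8·t ≡ 7 (mod 9).
    The inverse of 8 mod 9 is 8 (since 8·8 = 64 = 7·9 + 1), so t ≡ 8·7 = 56 ≡ 2 (mod 9).
    Then x = 221 + 323·2 = 867, valid modulo lcm(323, 9) = 2907: x ≡ 867 (mod 2907).
  Combine with x ≡ 6 (mod 7); new modulus lcm = 20349.
    Write x = 867 + 2907·t and substitute into x ≡ 6 (mod 7): 2907·t ≡ 6 − 867 = -861 (mod 7).
    Reduce coefficients mod 7: 2·t ≡ 0 (mod 7).
    The inverse of 2 mod 7 is 4 (since 2·4 = 8 = 1·7 + 1), so t ≡ 4·0 = 0 ≡ 0 (mod 7).
    Then x = 867 + 2907·0 = 867, valid modulo lcm(2907, 7) = 20349: x ≡ 867 (mod 20349).
  Combine with x ≡ 2 (mod 4); new modulus lcm = 81396.
    Write x = 867 + 20349·t and substitute into x ≡ 2 (mod 4): 20349·t ≡ 2 − 867 = -865 (mod 4).
    Reduce coefficients mod 4: 1·t ≡ 3 (mod 4).
    So t ≡ 3 (mod 4).
    Then x = 867 + 20349·3 = 61914, valid modulo lcm(20349, 4) = 81396: x ≡ 61914 (mod 81396).
Verify against each original: 61914 mod 17 = 0, 61914 mod 19 = 12, 61914 mod 9 = 3, 61914 mod 7 = 6, 61914 mod 4 = 2.

x ≡ 61914 (mod 81396).


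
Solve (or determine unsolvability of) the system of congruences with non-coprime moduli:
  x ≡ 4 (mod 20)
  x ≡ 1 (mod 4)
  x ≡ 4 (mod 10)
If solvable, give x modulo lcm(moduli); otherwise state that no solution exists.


Moduli 20, 4, 10 are not pairwise coprime, so CRT works modulo lcm(m_i) when all pairwise compatibility conditions hold.
Pairwise compatibility: gcd(m_i, m_j) must divide a_i - a_j for every pair.
Merge one congruence at a time:
  Start: x ≡ 4 (mod 20).
  Combine with x ≡ 1 (mod 4): gcd(20, 4) = 4, and 1 - 4 = -3 is NOT divisible by 4.
    ⇒ system is inconsistent (no integer solution).

No solution (the system is inconsistent).


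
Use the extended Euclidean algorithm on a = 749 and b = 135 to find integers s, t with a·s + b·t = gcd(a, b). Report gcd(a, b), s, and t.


Euclidean algorithm on (749, 135) — divide until remainder is 0:
  749 = 5 · 135 + 74
  135 = 1 · 74 + 61
  74 = 1 · 61 + 13
  61 = 4 · 13 + 9
  13 = 1 · 9 + 4
  9 = 2 · 4 + 1
  4 = 4 · 1 + 0
gcd(749, 135) = 1.
Track Bezout coefficients alongside the remainders: start with r₀ = 749 = a·1 + b·0 (s = 1, t = 0) and r₁ = 135 = a·0 + b·1 (s = 0, t = 1); each new remainder r_{k+1} = r_{k-1} − q_k·r_k inherits s_{k+1} = s_{k-1} − q_k·s_k, t_{k+1} = t_{k-1} − q_k·t_k, so r_k = a·s_k + b·t_k at every step:
  q = 5: r = 74, s = 1 − 5·0 = 1, t = 0 − 5·1 = -5  (check: 749·1 + 135·(-5) = 74)
  q = 1: r = 61, s = 0 − 1·1 = -1, t = 1 − 1·(-5) = 6  (check: 749·(-1) + 135·6 = 61)
  q = 1: r = 13, s = 1 − 1·(-1) = 2, t = -5 − 1·6 = -11  (check: 749·2 + 135·(-11) = 13)
  q = 4: r = 9, s = -1 − 4·2 = -9, t = 6 − 4·(-11) = 50  (check: 749·(-9) + 135·50 = 9)
  q = 1: r = 4, s = 2 − 1·(-9) = 11, t = -11 − 1·50 = -61  (check: 749·11 + 135·(-61) = 4)
  q = 2: r = 1, s = -9 − 2·11 = -31, t = 50 − 2·(-61) = 172  (check: 749·(-31) + 135·172 = 1)
The row with r = 1 (the gcd) gives the Bezout coefficients s = -31, t = 172.
Result: 749 · (-31) + 135 · (172) = 1.

gcd(749, 135) = 1; s = -31, t = 172 (check: 749·(-31) + 135·172 = 1).


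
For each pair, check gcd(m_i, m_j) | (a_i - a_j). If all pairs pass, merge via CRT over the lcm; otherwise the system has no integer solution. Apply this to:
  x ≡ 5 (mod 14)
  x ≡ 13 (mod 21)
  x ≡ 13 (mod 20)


Moduli 14, 21, 20 are not pairwise coprime, so CRT works modulo lcm(m_i) when all pairwise compatibility conditions hold.
Pairwise compatibility: gcd(m_i, m_j) must divide a_i - a_j for every pair.
Merge one congruence at a time:
  Start: x ≡ 5 (mod 14).
  Combine with x ≡ 13 (mod 21): gcd(14, 21) = 7, and 13 - 5 = 8 is NOT divisible by 7.
    ⇒ system is inconsistent (no integer solution).

No solution (the system is inconsistent).


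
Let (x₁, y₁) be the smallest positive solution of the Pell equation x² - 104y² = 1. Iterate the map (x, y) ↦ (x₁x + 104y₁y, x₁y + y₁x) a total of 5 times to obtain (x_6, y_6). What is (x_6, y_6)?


Step 1: Find the fundamental solution (x₁, y₁) of x² - 104y² = 1.
  Expand √104 as a continued fraction. a₀ = ⌊√104⌋ = 10; iterate m_{k+1} = d_k·a_k − m_k, d_{k+1} = (104 − m_{k+1}²)/d_k, a_{k+1} = ⌊(a₀ + m_{k+1})/d_{k+1}⌋ (starting m₀ = 0, d₀ = 1), with convergents p_k = a_k·p_{k-1} + p_{k-2}, q_k = a_k·q_{k-1} + q_{k-2} (p₋₁ = 1, q₋₁ = 0):
  k = 0: a₀ = 10; p₀/q₀ = 10/1; p₀² − 104·q₀² = 100 − 104 = -4.
  k = 1: m = 10, d = 4, a = ⌊(10 + 10)/4⌋ = 5; p/q = (5·10 + 1)/(5·1 + 0) = 51/5; p² − 104·q² = 2601 − 2600 = 1.
  The first convergent with p² − 104·q² = 1 gives the fundamental solution (x₁, y₁) = (51, 5).
Step 2: Apply the recurrence (x_{n+1}, y_{n+1}) = (x₁x_n + 104y₁y_n, x₁y_n + y₁x_n) repeatedly.
  From (x_1, y_1) = (51, 5): x_2 = 51·51 + 104·5·5 = 5201; y_2 = 51·5 + 5·51 = 510.
  From (x_2, y_2) = (5201, 510): x_3 = 51·5201 + 104·5·510 = 530451; y_3 = 51·510 + 5·5201 = 52015.
  From (x_3, y_3) = (530451, 52015): x_4 = 51·530451 + 104·5·52015 = 54100801; y_4 = 51·52015 + 5·530451 = 5305020.
  From (x_4, y_4) = (54100801, 5305020): x_5 = 51·54100801 + 104·5·5305020 = 5517751251; y_5 = 51·5305020 + 5·54100801 = 541060025.
  From (x_5, y_5) = (5517751251, 541060025): x_6 = 51·5517751251 + 104·5·541060025 = 562756526801; y_6 = 51·541060025 + 5·5517751251 = 55182817530.
Step 3: Verify x_6² - 104·y_6² = 316694908457124631293601 - 316694908457124631293600 = 1 (should be 1). ✓

(x_1, y_1) = (51, 5); (x_6, y_6) = (562756526801, 55182817530).


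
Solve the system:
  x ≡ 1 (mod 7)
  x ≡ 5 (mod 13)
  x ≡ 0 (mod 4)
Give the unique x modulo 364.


Moduli 7, 13, 4 are pairwise coprime; by CRT there is a unique solution modulo M = 7 · 13 · 4 = 364.
Solve pairwise, accumulating the modulus:
  Start with x ≡ 1 (mod 7).
  Combine with x ≡ 5 (mod 13): since gcd(7, 13) = 1, we get a unique residue mod 91.
    Write x = 1 + 7·t and substitute into x ≡ 5 (mod 13): 7·t ≡ 5 − 1 = 4 (mod 13).
    The inverse of 7 mod 13 is 2 (since 7·2 = 14 = 1·13 + 1), so t ≡ 2·4 = 8 ≡ 8 (mod 13).
    Then x = 1 + 7·8 = 57, valid modulo lcm(7, 13) = 91: x ≡ 57 (mod 91).
  Combine with x ≡ 0 (mod 4): since gcd(91, 4) = 1, we get a unique residue mod 364.
    Write x = 57 + 91·t and substitute into x ≡ 0 (mod 4): 91·t ≡ 0 − 57 = -57 (mod 4).
    Reduce coefficients mod 4: 3·t ≡ 3 (mod 4).
    The inverse of 3 mod 4 is 3 (since 3·3 = 9 = 2·4 + 1), so t ≡ 3·3 = 9 ≡ 1 (mod 4).
    Then x = 57 + 91·1 = 148, valid modulo lcm(91, 4) = 364: x ≡ 148 (mod 364).
Verify: 148 mod 7 = 1 ✓, 148 mod 13 = 5 ✓, 148 mod 4 = 0 ✓.

x ≡ 148 (mod 364).


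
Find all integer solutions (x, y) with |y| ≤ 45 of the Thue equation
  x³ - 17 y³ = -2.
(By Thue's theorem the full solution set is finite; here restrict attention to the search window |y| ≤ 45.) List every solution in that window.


The equation is x³ - 17y³ = -2. For fixed y, x³ = 17·y³ − 2, so a solution requires the RHS to be a perfect cube.
Strategy: iterate y from -45 to 45, compute RHS = 17·y³ − 2, and check whether it is a (positive or negative) perfect cube.
Check small values of y:
  y = 0: RHS = -2 is not a perfect cube.
  y = 1: RHS = 15 is not a perfect cube.
  y = -1: RHS = -19 is not a perfect cube.
  y = 2: RHS = 134 is not a perfect cube.
  y = -2: RHS = -138 is not a perfect cube.
  y = 3: RHS = 457 is not a perfect cube.
  y = -3: RHS = -461 is not a perfect cube.
Continuing the search up to |y| = 45 finds no solutions either.
No (x, y) in the scanned range satisfies the equation.

No integer solutions with |y| ≤ 45.


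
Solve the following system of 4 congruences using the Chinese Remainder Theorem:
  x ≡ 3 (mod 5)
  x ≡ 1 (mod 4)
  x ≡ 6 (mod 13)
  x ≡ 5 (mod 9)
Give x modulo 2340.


Product of moduli M = 5 · 4 · 13 · 9 = 2340.
Merge one congruence at a time:
  Start: x ≡ 3 (mod 5).
  Combine with x ≡ 1 (mod 4); new modulus lcm = 20.
    Write x = 3 + 5·t and substitute into x ≡ 1 (mod 4): 5·t ≡ 1 − 3 = -2 (mod 4).
    Reduce coefficients mod 4: 1·t ≡ 2 (mod 4).
    So t ≡ 2 (mod 4).
    Then x = 3 + 5·2 = 13, valid modulo lcm(5, 4) = 20: x ≡ 13 (mod 20).
  Combine with x ≡ 6 (mod 13); new modulus lcm = 260.
    Write x = 13 + 20·t and substitute into x ≡ 6 (mod 13): 20·t ≡ 6 − 13 = -7 (mod 13).
    Reduce coefficients mod 13: 7·t ≡ 6 (mod 13).
    The inverse of 7 mod 13 is 2 (since 7·2 = 14 = 1·13 + 1), so t ≡ 2·6 = 12 ≡ 12 (mod 13).
    Then x = 13 + 20·12 = 253, valid modulo lcm(20, 13) = 260: x ≡ 253 (mod 260).
  Combine with x ≡ 5 (mod 9); new modulus lcm = 2340.
    Write x = 253 + 260·t and substitute into x ≡ 5 (mod 9): 260·t ≡ 5 − 253 = -248 (mod 9).
    Reduce coefficients mod 9: 8·t ≡ 4 (mod 9).
    The inverse of 8 mod 9 is 8 (since 8·8 = 64 = 7·9 + 1), so t ≡ 8·4 = 32 ≡ 5 (mod 9).
    Then x = 253 + 260·5 = 1553, valid modulo lcm(260, 9) = 2340: x ≡ 1553 (mod 2340).
Verify against each original: 1553 mod 5 = 3, 1553 mod 4 = 1, 1553 mod 13 = 6, 1553 mod 9 = 5.

x ≡ 1553 (mod 2340).


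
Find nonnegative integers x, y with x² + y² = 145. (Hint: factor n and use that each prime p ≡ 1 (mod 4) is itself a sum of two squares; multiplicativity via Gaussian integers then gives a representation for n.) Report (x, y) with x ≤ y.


Step 1: Factor n = 145 = 5 · 29.
Step 2: Check the mod-4 condition on each prime factor: 5 ≡ 1 (mod 4), exponent 1; 29 ≡ 1 (mod 4), exponent 1.
All primes ≡ 3 (mod 4) appear to even exponent (or don't appear), so by the two-squares theorem n IS expressible as a sum of two squares.
Step 3: Build a representation. Here n = 5 · 29 is a product of primes ≡ 1 (mod 4). Each prime p ≡ 1 (mod 4) is itself a sum of two squares; find a² by testing p − a² for a perfect square:
  5: 5 − 1² = 4 = 2² ⇒ 5 = 1² + 2².
  29: 29 − 1² = 28, 29 − 2² = 25 = 5² ⇒ 29 = 2² + 5².
  Combine using the Brahmagupta–Fibonacci identity (a² + b²)(c² + d²) = (ac − bd)² + (ad + bc)² = (ac + bd)² + (ad − bc)²:
  5 · 29 = 145: from (1² + 2²)(2² + 5²), take (1·2 − 2·5, 1·5 + 2·2) = (2 − 10, 5 + 4) = (-8, 9); dropping signs (only squares matter) gives (8, 9); check 8² + 9² = 64 + 81 = 145 ✓.
Step 4: Order so x ≤ y and verify: 8² + 9² = 64 + 81 = 145 = n. ✓

n = 145 = 8² + 9² (one valid representation with x ≤ y).


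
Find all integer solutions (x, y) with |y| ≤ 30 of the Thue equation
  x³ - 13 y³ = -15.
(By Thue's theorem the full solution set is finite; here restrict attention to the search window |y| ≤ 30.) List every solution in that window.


The equation is x³ - 13y³ = -15. For fixed y, x³ = 13·y³ − 15, so a solution requires the RHS to be a perfect cube.
Strategy: iterate y from -30 to 30, compute RHS = 13·y³ − 15, and check whether it is a (positive or negative) perfect cube.
Check small values of y:
  y = 0: RHS = -15 is not a perfect cube.
  y = 1: RHS = -2 is not a perfect cube.
  y = -1: RHS = -28 is not a perfect cube.
  y = 2: RHS = 89 is not a perfect cube.
  y = -2: RHS = -119 is not a perfect cube.
  y = 3: RHS = 336 is not a perfect cube.
  y = -3: RHS = -366 is not a perfect cube.
Continuing the search up to |y| = 30 finds no solutions either.
No (x, y) in the scanned range satisfies the equation.

No integer solutions with |y| ≤ 30.


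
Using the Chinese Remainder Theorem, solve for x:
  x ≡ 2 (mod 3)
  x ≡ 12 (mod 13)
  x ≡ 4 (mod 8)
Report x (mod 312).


Moduli 3, 13, 8 are pairwise coprime; by CRT there is a unique solution modulo M = 3 · 13 · 8 = 312.
Solve pairwise, accumulating the modulus:
  Start with x ≡ 2 (mod 3).
  Combine with x ≡ 12 (mod 13): since gcd(3, 13) = 1, we get a unique residue mod 39.
    Write x = 2 + 3·t and substitute into x ≡ 12 (mod 13): 3·t ≡ 12 − 2 = 10 (mod 13).
    The inverse of 3 mod 13 is 9 (since 3·9 = 27 = 2·13 + 1), so t ≡ 9·10 = 90 ≡ 12 (mod 13).
    Then x = 2 + 3·12 = 38, valid modulo lcm(3, 13) = 39: x ≡ 38 (mod 39).
  Combine with x ≡ 4 (mod 8): since gcd(39, 8) = 1, we get a unique residue mod 312.
    Write x = 38 + 39·t and substitute into x ≡ 4 (mod 8): 39·t ≡ 4 − 38 = -34 (mod 8).
    Reduce coefficients mod 8: 7·t ≡ 6 (mod 8).
    The inverse of 7 mod 8 is 7 (since 7·7 = 49 = 6·8 + 1), so t ≡ 7·6 = 42 ≡ 2 (mod 8).
    Then x = 38 + 39·2 = 116, valid modulo lcm(39, 8) = 312: x ≡ 116 (mod 312).
Verify: 116 mod 3 = 2 ✓, 116 mod 13 = 12 ✓, 116 mod 8 = 4 ✓.

x ≡ 116 (mod 312).


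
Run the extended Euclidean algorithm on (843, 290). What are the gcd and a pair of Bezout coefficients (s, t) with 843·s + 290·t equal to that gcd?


Euclidean algorithm on (843, 290) — divide until remainder is 0:
  843 = 2 · 290 + 263
  290 = 1 · 263 + 27
  263 = 9 · 27 + 20
  27 = 1 · 20 + 7
  20 = 2 · 7 + 6
  7 = 1 · 6 + 1
  6 = 6 · 1 + 0
gcd(843, 290) = 1.
Track Bezout coefficients alongside the remainders: start with r₀ = 843 = a·1 + b·0 (s = 1, t = 0) and r₁ = 290 = a·0 + b·1 (s = 0, t = 1); each new remainder r_{k+1} = r_{k-1} − q_k·r_k inherits s_{k+1} = s_{k-1} − q_k·s_k, t_{k+1} = t_{k-1} − q_k·t_k, so r_k = a·s_k + b·t_k at every step:
  q = 2: r = 263, s = 1 − 2·0 = 1, t = 0 − 2·1 = -2  (check: 843·1 + 290·(-2) = 263)
  q = 1: r = 27, s = 0 − 1·1 = -1, t = 1 − 1·(-2) = 3  (check: 843·(-1) + 290·3 = 27)
  q = 9: r = 20, s = 1 − 9·(-1) = 10, t = -2 − 9·3 = -29  (check: 843·10 + 290·(-29) = 20)
  q = 1: r = 7, s = -1 − 1·10 = -11, t = 3 − 1·(-29) = 32  (check: 843·(-11) + 290·32 = 7)
  q = 2: r = 6, s = 10 − 2·(-11) = 32, t = -29 − 2·32 = -93  (check: 843·32 + 290·(-93) = 6)
  q = 1: r = 1, s = -11 − 1·32 = -43, t = 32 − 1·(-93) = 125  (check: 843·(-43) + 290·125 = 1)
The row with r = 1 (the gcd) gives the Bezout coefficients s = -43, t = 125.
Result: 843 · (-43) + 290 · (125) = 1.

gcd(843, 290) = 1; s = -43, t = 125 (check: 843·(-43) + 290·125 = 1).


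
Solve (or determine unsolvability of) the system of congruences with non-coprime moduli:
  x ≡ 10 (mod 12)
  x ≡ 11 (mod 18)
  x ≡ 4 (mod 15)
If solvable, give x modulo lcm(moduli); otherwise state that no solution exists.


Moduli 12, 18, 15 are not pairwise coprime, so CRT works modulo lcm(m_i) when all pairwise compatibility conditions hold.
Pairwise compatibility: gcd(m_i, m_j) must divide a_i - a_j for every pair.
Merge one congruence at a time:
  Start: x ≡ 10 (mod 12).
  Combine with x ≡ 11 (mod 18): gcd(12, 18) = 6, and 11 - 10 = 1 is NOT divisible by 6.
    ⇒ system is inconsistent (no integer solution).

No solution (the system is inconsistent).


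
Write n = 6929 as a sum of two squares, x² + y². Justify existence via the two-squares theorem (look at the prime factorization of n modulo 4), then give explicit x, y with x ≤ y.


Step 1: Factor n = 6929 = 13^2 · 41.
Step 2: Check the mod-4 condition on each prime factor: 13 ≡ 1 (mod 4), exponent 2; 41 ≡ 1 (mod 4), exponent 1.
All primes ≡ 3 (mod 4) appear to even exponent (or don't appear), so by the two-squares theorem n IS expressible as a sum of two squares.
Step 3: Build a representation. Here n = 13 · 13 · 41 is a product of primes ≡ 1 (mod 4). Each prime p ≡ 1 (mod 4) is itself a sum of two squares; find a² by testing p − a² for a perfect square:
  13: 13 − 1² = 12, 13 − 2² = 9 = 3² ⇒ 13 = 2² + 3².
  41: 41 − 1² = 40, 41 − 2² = 37, 41 − 3² = 32, 41 − 4² = 25 = 5² ⇒ 41 = 4² + 5².
  Combine using the Brahmagupta–Fibonacci identity (a² + b²)(c² + d²) = (ac − bd)² + (ad + bc)² = (ac + bd)² + (ad − bc)²:
  13 · 13 = 169: from (2² + 3²)(2² + 3²), take (2·2 − 3·3, 2·3 + 3·2) = (4 − 9, 6 + 6) = (-5, 12); dropping signs (only squares matter) gives (5, 12); check 5² + 12² = 25 + 144 = 169 ✓.
  169 · 41 = 6929: from (5² + 12²)(4² + 5²), take (5·4 − 12·5, 5·5 + 12·4) = (20 − 60, 25 + 48) = (-40, 73); dropping signs (only squares matter) gives (40, 73); check 40² + 73² = 1600 + 5329 = 6929 ✓.
Step 4: Order so x ≤ y and verify: 40² + 73² = 1600 + 5329 = 6929 = n. ✓

n = 6929 = 40² + 73² (one valid representation with x ≤ y).


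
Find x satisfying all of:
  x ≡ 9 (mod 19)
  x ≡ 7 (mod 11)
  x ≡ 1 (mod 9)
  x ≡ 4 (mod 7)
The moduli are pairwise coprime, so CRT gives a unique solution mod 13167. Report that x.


Product of moduli M = 19 · 11 · 9 · 7 = 13167.
Merge one congruence at a time:
  Start: x ≡ 9 (mod 19).
  Combine with x ≡ 7 (mod 11); new modulus lcm = 209.
    Write x = 9 + 19·t and substitute into x ≡ 7 (mod 11): 19·t ≡ 7 − 9 = -2 (mod 11).
    Reduce coefficients mod 11: 8·t ≡ 9 (mod 11).
    The inverse of 8 mod 11 is 7 (since 8·7 = 56 = 5·11 + 1), so t ≡ 7·9 = 63 ≡ 8 (mod 11).
    Then x = 9 + 19·8 = 161, valid modulo lcm(19, 11) = 209: x ≡ 161 (mod 209).
  Combine with x ≡ 1 (mod 9); new modulus lcm = 1881.
    Write x = 161 + 209·t and substitute into x ≡ 1 (mod 9): 209·t ≡ 1 − 161 = -160 (mod 9).
    Reduce coefficients mod 9: 2·t ≡ 2 (mod 9).
    The inverse of 2 mod 9 is 5 (since 2·5 = 10 = 1·9 + 1), so t ≡ 5·2 = 10 ≡ 1 (mod 9).
    Then x = 161 + 209·1 = 370, valid modulo lcm(209, 9) = 1881: x ≡ 370 (mod 1881).
  Combine with x ≡ 4 (mod 7); new modulus lcm = 13167.
    Write x = 370 + 1881·t and substitute into x ≡ 4 (mod 7): 1881·t ≡ 4 − 370 = -366 (mod 7).
    Reduce coefficients mod 7: 5·t ≡ 5 (mod 7).
    The inverse of 5 mod 7 is 3 (since 5·3 = 15 = 2·7 + 1), so t ≡ 3·5 = 15 ≡ 1 (mod 7).
    Then x = 370 + 1881·1 = 2251, valid modulo lcm(1881, 7) = 13167: x ≡ 2251 (mod 13167).
Verify against each original: 2251 mod 19 = 9, 2251 mod 11 = 7, 2251 mod 9 = 1, 2251 mod 7 = 4.

x ≡ 2251 (mod 13167).


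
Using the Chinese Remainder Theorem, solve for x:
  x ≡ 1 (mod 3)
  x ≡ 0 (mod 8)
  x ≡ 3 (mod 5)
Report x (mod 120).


Moduli 3, 8, 5 are pairwise coprime; by CRT there is a unique solution modulo M = 3 · 8 · 5 = 120.
Solve pairwise, accumulating the modulus:
  Start with x ≡ 1 (mod 3).
  Combine with x ≡ 0 (mod 8): since gcd(3, 8) = 1, we get a unique residue mod 24.
    Write x = 1 + 3·t and substitute into x ≡ 0 (mod 8): 3·t ≡ 0 − 1 = -1 (mod 8).
    Reduce coefficients mod 8: 3·t ≡ 7 (mod 8).
    The inverse of 3 mod 8 is 3 (since 3·3 = 9 = 1·8 + 1), so t ≡ 3·7 = 21 ≡ 5 (mod 8).
    Then x = 1 + 3·5 = 16, valid modulo lcm(3, 8) = 24: x ≡ 16 (mod 24).
  Combine with x ≡ 3 (mod 5): since gcd(24, 5) = 1, we get a unique residue mod 120.
    Write x = 16 + 24·t and substitute into x ≡ 3 (mod 5): 24·t ≡ 3 − 16 = -13 (mod 5).
    Reduce coefficients mod 5: 4·t ≡ 2 (mod 5).
    The inverse of 4 mod 5 is 4 (since 4·4 = 16 = 3·5 + 1), so t ≡ 4·2 = 8 ≡ 3 (mod 5).
    Then x = 16 + 24·3 = 88, valid modulo lcm(24, 5) = 120: x ≡ 88 (mod 120).
Verify: 88 mod 3 = 1 ✓, 88 mod 8 = 0 ✓, 88 mod 5 = 3 ✓.

x ≡ 88 (mod 120).


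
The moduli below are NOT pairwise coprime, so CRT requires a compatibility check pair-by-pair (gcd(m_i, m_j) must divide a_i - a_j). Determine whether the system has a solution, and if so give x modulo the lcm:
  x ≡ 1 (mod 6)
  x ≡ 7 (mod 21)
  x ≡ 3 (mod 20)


Moduli 6, 21, 20 are not pairwise coprime, so CRT works modulo lcm(m_i) when all pairwise compatibility conditions hold.
Pairwise compatibility: gcd(m_i, m_j) must divide a_i - a_j for every pair.
Merge one congruence at a time:
  Start: x ≡ 1 (mod 6).
  Combine with x ≡ 7 (mod 21): gcd(6, 21) = 3; 7 - 1 = 6, which IS divisible by 3, so compatible.
    Write x = 1 + 6·t and substitute into x ≡ 7 (mod 21): 6·t ≡ 7 − 1 = 6 (mod 21).
    Divide the congruence (and modulus) by g = 3: 2·t ≡ 2 (mod 7).
    The inverse of 2 mod 7 is 4 (since 2·4 = 8 = 1·7 + 1), so t ≡ 4·2 = 8 ≡ 1 (mod 7).
    Then x = 1 + 6·1 = 7, valid modulo lcm(6, 21) = 42: x ≡ 7 (mod 42).
  Combine with x ≡ 3 (mod 20): gcd(42, 20) = 2; 3 - 7 = -4, which IS divisible by 2, so compatible.
    Write x = 7 + 42·t and substitute into x ≡ 3 (mod 20): 42·t ≡ 3 − 7 = -4 (mod 20).
    Divide the congruence (and modulus) by g = 2: 21·t ≡ -2 (mod 10).
    Reduce coefficients mod 10: 1·t ≡ 8 (mod 10).
    So t ≡ 8 (mod 10).
    Then x = 7 + 42·8 = 343, valid modulo lcm(42, 20) = 420: x ≡ 343 (mod 420).
Verify: 343 mod 6 = 1, 343 mod 21 = 7, 343 mod 20 = 3.

x ≡ 343 (mod 420).


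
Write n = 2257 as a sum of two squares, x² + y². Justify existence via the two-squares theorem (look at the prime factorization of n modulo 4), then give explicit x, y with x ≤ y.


Step 1: Factor n = 2257 = 37 · 61.
Step 2: Check the mod-4 condition on each prime factor: 37 ≡ 1 (mod 4), exponent 1; 61 ≡ 1 (mod 4), exponent 1.
All primes ≡ 3 (mod 4) appear to even exponent (or don't appear), so by the two-squares theorem n IS expressible as a sum of two squares.
Step 3: Build a representation. Here n = 37 · 61 is a product of primes ≡ 1 (mod 4). Each prime p ≡ 1 (mod 4) is itself a sum of two squares; find a² by testing p − a² for a perfect square:
  37: 37 − 1² = 36 = 6² ⇒ 37 = 1² + 6².
  61: 61 − 1² = 60, 61 − 2² = 57, 61 − 3² = 52, 61 − 4² = 45, 61 − 5² = 36 = 6² ⇒ 61 = 5² + 6².
  Combine using the Brahmagupta–Fibonacci identity (a² + b²)(c² + d²) = (ac − bd)² + (ad + bc)² = (ac + bd)² + (ad − bc)²:
  37 · 61 = 2257: from (1² + 6²)(5² + 6²), take (1·5 − 6·6, 1·6 + 6·5) = (5 − 36, 6 + 30) = (-31, 36); dropping signs (only squares matter) gives (31, 36); check 31² + 36² = 961 + 1296 = 2257 ✓.
Step 4: Order so x ≤ y and verify: 31² + 36² = 961 + 1296 = 2257 = n. ✓

n = 2257 = 31² + 36² (one valid representation with x ≤ y).


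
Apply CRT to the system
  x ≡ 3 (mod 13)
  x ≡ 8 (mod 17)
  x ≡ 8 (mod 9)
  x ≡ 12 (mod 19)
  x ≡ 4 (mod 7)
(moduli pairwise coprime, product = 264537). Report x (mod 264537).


Product of moduli M = 13 · 17 · 9 · 19 · 7 = 264537.
Merge one congruence at a time:
  Start: x ≡ 3 (mod 13).
  Combine with x ≡ 8 (mod 17); new modulus lcm = 221.
    Write x = 3 + 13·t and substitute into x ≡ 8 (mod 17): 13·t ≡ 8 − 3 = 5 (mod 17).
    The inverse of 13 mod 17 is 4 (since 13·4 = 52 = 3·17 + 1), so t ≡ 4·5 = 20 ≡ 3 (mod 17).
    Then x = 3 + 13·3 = 42, valid modulo lcm(13, 17) = 221: x ≡ 42 (mod 221).
  Combine with x ≡ 8 (mod 9); new modulus lcm = 1989.
    Write x = 42 + 221·t and substitute into x ≡ 8 (mod 9): 221·t ≡ 8 − 42 = -34 (mod 9).
    Reduce coefficients mod 9: 5·t ≡ 2 (mod 9).
    The inverse of 5 mod 9 is 2 (since 5·2 = 10 = 1·9 + 1), so t ≡ 2·2 = 4 ≡ 4 (mod 9).
    Then x = 42 + 221·4 = 926, valid modulo lcm(221, 9) = 1989: x ≡ 926 (mod 1989).
  Combine with x ≡ 12 (mod 19); new modulus lcm = 37791.
    Write x = 926 + 1989·t and substitute into x ≡ 12 (mod 19): 1989·t ≡ 12 − 926 = -914 (mod 19).
    Reduce coefficients mod 19: 13·t ≡ 17 (mod 19).
    The inverse of 13 mod 19 is 3 (since 13·3 = 39 = 2·19 + 1), so t ≡ 3·17 = 51 ≡ 13 (mod 19).
    Then x = 926 + 1989·13 = 26783, valid modulo lcm(1989, 19) = 37791: x ≡ 26783 (mod 37791).
  Combine with x ≡ 4 (mod 7); new modulus lcm = 264537.
    Write x = 26783 + 37791·t and substitute into x ≡ 4 (mod 7): 37791·t ≡ 4 − 26783 = -26779 (mod 7).
    Reduce coefficients mod 7: 5·t ≡ 3 (mod 7).
    The inverse of 5 mod 7 is 3 (since 5·3 = 15 = 2·7 + 1), so t ≡ 3·3 = 9 ≡ 2 (mod 7).
    Then x = 26783 + 37791·2 = 102365, valid modulo lcm(37791, 7) = 264537: x ≡ 102365 (mod 264537).
Verify against each original: 102365 mod 13 = 3, 102365 mod 17 = 8, 102365 mod 9 = 8, 102365 mod 19 = 12, 102365 mod 7 = 4.

x ≡ 102365 (mod 264537).


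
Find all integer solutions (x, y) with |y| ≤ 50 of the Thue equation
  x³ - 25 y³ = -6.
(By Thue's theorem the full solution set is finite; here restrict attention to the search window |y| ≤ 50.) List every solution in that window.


The equation is x³ - 25y³ = -6. For fixed y, x³ = 25·y³ − 6, so a solution requires the RHS to be a perfect cube.
Strategy: iterate y from -50 to 50, compute RHS = 25·y³ − 6, and check whether it is a (positive or negative) perfect cube.
Check small values of y:
  y = 0: RHS = -6 is not a perfect cube.
  y = 1: RHS = 19 is not a perfect cube.
  y = -1: RHS = -31 is not a perfect cube.
  y = 2: RHS = 194 is not a perfect cube.
  y = -2: RHS = -206 is not a perfect cube.
  y = 3: RHS = 669 is not a perfect cube.
  y = -3: RHS = -681 is not a perfect cube.
Continuing the search up to |y| = 50 finds no solutions either.
No (x, y) in the scanned range satisfies the equation.

No integer solutions with |y| ≤ 50.


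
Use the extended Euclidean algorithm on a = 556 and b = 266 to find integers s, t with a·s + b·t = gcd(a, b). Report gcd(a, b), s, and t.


Euclidean algorithm on (556, 266) — divide until remainder is 0:
  556 = 2 · 266 + 24
  266 = 11 · 24 + 2
  24 = 12 · 2 + 0
gcd(556, 266) = 2.
Track Bezout coefficients alongside the remainders: start with r₀ = 556 = a·1 + b·0 (s = 1, t = 0) and r₁ = 266 = a·0 + b·1 (s = 0, t = 1); each new remainder r_{k+1} = r_{k-1} − q_k·r_k inherits s_{k+1} = s_{k-1} − q_k·s_k, t_{k+1} = t_{k-1} − q_k·t_k, so r_k = a·s_k + b·t_k at every step:
  q = 2: r = 24, s = 1 − 2·0 = 1, t = 0 − 2·1 = -2  (check: 556·1 + 266·(-2) = 24)
  q = 11: r = 2, s = 0 − 11·1 = -11, t = 1 − 11·(-2) = 23  (check: 556·(-11) + 266·23 = 2)
The row with r = 2 (the gcd) gives the Bezout coefficients s = -11, t = 23.
Result: 556 · (-11) + 266 · (23) = 2.

gcd(556, 266) = 2; s = -11, t = 23 (check: 556·(-11) + 266·23 = 2).


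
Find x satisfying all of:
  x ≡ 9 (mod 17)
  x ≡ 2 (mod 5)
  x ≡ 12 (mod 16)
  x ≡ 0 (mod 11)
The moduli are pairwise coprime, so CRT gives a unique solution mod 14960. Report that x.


Product of moduli M = 17 · 5 · 16 · 11 = 14960.
Merge one congruence at a time:
  Start: x ≡ 9 (mod 17).
  Combine with x ≡ 2 (mod 5); new modulus lcm = 85.
    Write x = 9 + 17·t and substitute into x ≡ 2 (mod 5): 17·t ≡ 2 − 9 = -7 (mod 5).
    Reduce coefficients mod 5: 2·t ≡ 3 (mod 5).
    The inverse of 2 mod 5 is 3 (since 2·3 = 6 = 1·5 + 1), so t ≡ 3·3 = 9 ≡ 4 (mod 5).
    Then x = 9 + 17·4 = 77, valid modulo lcm(17, 5) = 85: x ≡ 77 (mod 85).
  Combine with x ≡ 12 (mod 16); new modulus lcm = 1360.
    Write x = 77 + 85·t and substitute into x ≡ 12 (mod 16): 85·t ≡ 12 − 77 = -65 (mod 16).
    Reduce coefficients mod 16: 5·t ≡ 15 (mod 16).
    The inverse of 5 mod 16 is 13 (since 5·13 = 65 = 4·16 + 1), so t ≡ 13·15 = 195 ≡ 3 (mod 16).
    Then x = 77 + 85·3 = 332, valid modulo lcm(85, 16) = 1360: x ≡ 332 (mod 1360).
  Combine with x ≡ 0 (mod 11); new modulus lcm = 14960.
    Write x = 332 + 1360·t and substitute into x ≡ 0 (mod 11): 1360·t ≡ 0 − 332 = -332 (mod 11).
    Reduce coefficients mod 11: 7·t ≡ 9 (mod 11).
    The inverse of 7 mod 11 is 8 (since 7·8 = 56 = 5·11 + 1), so t ≡ 8·9 = 72 ≡ 6 (mod 11).
    Then x = 332 + 1360·6 = 8492, valid modulo lcm(1360, 11) = 14960: x ≡ 8492 (mod 14960).
Verify against each original: 8492 mod 17 = 9, 8492 mod 5 = 2, 8492 mod 16 = 12, 8492 mod 11 = 0.

x ≡ 8492 (mod 14960).


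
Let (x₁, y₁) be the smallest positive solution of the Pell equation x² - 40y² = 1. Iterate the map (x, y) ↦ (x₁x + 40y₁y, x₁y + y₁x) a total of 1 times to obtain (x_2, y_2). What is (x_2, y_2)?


Step 1: Find the fundamental solution (x₁, y₁) of x² - 40y² = 1.
  Expand √40 as a continued fraction. a₀ = ⌊√40⌋ = 6; iterate m_{k+1} = d_k·a_k − m_k, d_{k+1} = (40 − m_{k+1}²)/d_k, a_{k+1} = ⌊(a₀ + m_{k+1})/d_{k+1}⌋ (starting m₀ = 0, d₀ = 1), with convergents p_k = a_k·p_{k-1} + p_{k-2}, q_k = a_k·q_{k-1} + q_{k-2} (p₋₁ = 1, q₋₁ = 0):
  k = 0: a₀ = 6; p₀/q₀ = 6/1; p₀² − 40·q₀² = 36 − 40 = -4.
  k = 1: m = 6, d = 4, a = ⌊(6 + 6)/4⌋ = 3; p/q = (3·6 + 1)/(3·1 + 0) = 19/3; p² − 40·q² = 361 − 360 = 1.
  The first convergent with p² − 40·q² = 1 gives the fundamental solution (x₁, y₁) = (19, 3).
Step 2: Apply the recurrence (x_{n+1}, y_{n+1}) = (x₁x_n + 40y₁y_n, x₁y_n + y₁x_n) repeatedly.
  From (x_1, y_1) = (19, 3): x_2 = 19·19 + 40·3·3 = 721; y_2 = 19·3 + 3·19 = 114.
Step 3: Verify x_2² - 40·y_2² = 519841 - 519840 = 1 (should be 1). ✓

(x_1, y_1) = (19, 3); (x_2, y_2) = (721, 114).


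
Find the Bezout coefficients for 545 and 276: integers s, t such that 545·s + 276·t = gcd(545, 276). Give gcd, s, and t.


Euclidean algorithm on (545, 276) — divide until remainder is 0:
  545 = 1 · 276 + 269
  276 = 1 · 269 + 7
  269 = 38 · 7 + 3
  7 = 2 · 3 + 1
  3 = 3 · 1 + 0
gcd(545, 276) = 1.
Track Bezout coefficients alongside the remainders: start with r₀ = 545 = a·1 + b·0 (s = 1, t = 0) and r₁ = 276 = a·0 + b·1 (s = 0, t = 1); each new remainder r_{k+1} = r_{k-1} − q_k·r_k inherits s_{k+1} = s_{k-1} − q_k·s_k, t_{k+1} = t_{k-1} − q_k·t_k, so r_k = a·s_k + b·t_k at every step:
  q = 1: r = 269, s = 1 − 1·0 = 1, t = 0 − 1·1 = -1  (check: 545·1 + 276·(-1) = 269)
  q = 1: r = 7, s = 0 − 1·1 = -1, t = 1 − 1·(-1) = 2  (check: 545·(-1) + 276·2 = 7)
  q = 38: r = 3, s = 1 − 38·(-1) = 39, t = -1 − 38·2 = -77  (check: 545·39 + 276·(-77) = 3)
  q = 2: r = 1, s = -1 − 2·39 = -79, t = 2 − 2·(-77) = 156  (check: 545·(-79) + 276·156 = 1)
The row with r = 1 (the gcd) gives the Bezout coefficients s = -79, t = 156.
Result: 545 · (-79) + 276 · (156) = 1.

gcd(545, 276) = 1; s = -79, t = 156 (check: 545·(-79) + 276·156 = 1).


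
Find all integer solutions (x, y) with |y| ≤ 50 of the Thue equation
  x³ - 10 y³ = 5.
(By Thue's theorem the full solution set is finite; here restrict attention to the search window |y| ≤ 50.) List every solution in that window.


The equation is x³ - 10y³ = 5. For fixed y, x³ = 10·y³ + 5, so a solution requires the RHS to be a perfect cube.
Strategy: iterate y from -50 to 50, compute RHS = 10·y³ + 5, and check whether it is a (positive or negative) perfect cube.
Check small values of y:
  y = 0: RHS = 5 is not a perfect cube.
  y = 1: RHS = 15 is not a perfect cube.
  y = -1: RHS = -5 is not a perfect cube.
  y = 2: RHS = 85 is not a perfect cube.
  y = -2: RHS = -75 is not a perfect cube.
  y = 3: RHS = 275 is not a perfect cube.
  y = -3: RHS = -265 is not a perfect cube.
Continuing the search up to |y| = 50 finds no solutions either.
No (x, y) in the scanned range satisfies the equation.

No integer solutions with |y| ≤ 50.


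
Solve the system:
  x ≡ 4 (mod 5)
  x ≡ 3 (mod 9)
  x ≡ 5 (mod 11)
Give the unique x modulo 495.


Moduli 5, 9, 11 are pairwise coprime; by CRT there is a unique solution modulo M = 5 · 9 · 11 = 495.
Solve pairwise, accumulating the modulus:
  Start with x ≡ 4 (mod 5).
  Combine with x ≡ 3 (mod 9): since gcd(5, 9) = 1, we get a unique residue mod 45.
    Write x = 4 + 5·t and substitute into x ≡ 3 (mod 9): 5·t ≡ 3 − 4 = -1 (mod 9).
    Reduce coefficients mod 9: 5·t ≡ 8 (mod 9).
    The inverse of 5 mod 9 is 2 (since 5·2 = 10 = 1·9 + 1), so t ≡ 2·8 = 16 ≡ 7 (mod 9).
    Then x = 4 + 5·7 = 39, valid modulo lcm(5, 9) = 45: x ≡ 39 (mod 45).
  Combine with x ≡ 5 (mod 11): since gcd(45, 11) = 1, we get a unique residue mod 495.
    Write x = 39 + 45·t and substitute into x ≡ 5 (mod 11): 45·t ≡ 5 − 39 = -34 (mod 11).
    Reduce coefficients mod 11: 1·t ≡ 10 (mod 11).
    So t ≡ 10 (mod 11).
    Then x = 39 + 45·10 = 489, valid modulo lcm(45, 11) = 495: x ≡ 489 (mod 495).
Verify: 489 mod 5 = 4 ✓, 489 mod 9 = 3 ✓, 489 mod 11 = 5 ✓.

x ≡ 489 (mod 495).


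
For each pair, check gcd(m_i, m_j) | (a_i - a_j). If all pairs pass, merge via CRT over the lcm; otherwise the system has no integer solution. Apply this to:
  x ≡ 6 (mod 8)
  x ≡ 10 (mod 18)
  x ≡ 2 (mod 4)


Moduli 8, 18, 4 are not pairwise coprime, so CRT works modulo lcm(m_i) when all pairwise compatibility conditions hold.
Pairwise compatibility: gcd(m_i, m_j) must divide a_i - a_j for every pair.
Merge one congruence at a time:
  Start: x ≡ 6 (mod 8).
  Combine with x ≡ 10 (mod 18): gcd(8, 18) = 2; 10 - 6 = 4, which IS divisible by 2, so compatible.
    Write x = 6 + 8·t and substitute into x ≡ 10 (mod 18): 8·t ≡ 10 − 6 = 4 (mod 18).
    Divide the congruence (and modulus) by g = 2: 4·t ≡ 2 (mod 9).
    The inverse of 4 mod 9 is 7 (since 4·7 = 28 = 3·9 + 1), so t ≡ 7·2 = 14 ≡ 5 (mod 9).
    Then x = 6 + 8·5 = 46, valid modulo lcm(8, 18) = 72: x ≡ 46 (mod 72).
  Combine with x ≡ 2 (mod 4): gcd(72, 4) = 4; 2 - 46 = -44, which IS divisible by 4, so compatible.
    Write x = 46 + 72·t and substitute into x ≡ 2 (mod 4): 72·t ≡ 2 − 46 = -44 (mod 4).
    Divide the congruence (and modulus) by g = 4: 18·t ≡ -11 (mod 1).
    Modulo 1 every t works; take t = 0.
    Then x = 46 + 72·0 = 46, valid modulo lcm(72, 4) = 72: x ≡ 46 (mod 72).
Verify: 46 mod 8 = 6, 46 mod 18 = 10, 46 mod 4 = 2.

x ≡ 46 (mod 72).


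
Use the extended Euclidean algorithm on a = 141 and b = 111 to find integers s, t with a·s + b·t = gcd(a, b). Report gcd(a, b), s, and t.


Euclidean algorithm on (141, 111) — divide until remainder is 0:
  141 = 1 · 111 + 30
  111 = 3 · 30 + 21
  30 = 1 · 21 + 9
  21 = 2 · 9 + 3
  9 = 3 · 3 + 0
gcd(141, 111) = 3.
Track Bezout coefficients alongside the remainders: start with r₀ = 141 = a·1 + b·0 (s = 1, t = 0) and r₁ = 111 = a·0 + b·1 (s = 0, t = 1); each new remainder r_{k+1} = r_{k-1} − q_k·r_k inherits s_{k+1} = s_{k-1} − q_k·s_k, t_{k+1} = t_{k-1} − q_k·t_k, so r_k = a·s_k + b·t_k at every step:
  q = 1: r = 30, s = 1 − 1·0 = 1, t = 0 − 1·1 = -1  (check: 141·1 + 111·(-1) = 30)
  q = 3: r = 21, s = 0 − 3·1 = -3, t = 1 − 3·(-1) = 4  (check: 141·(-3) + 111·4 = 21)
  q = 1: r = 9, s = 1 − 1·(-3) = 4, t = -1 − 1·4 = -5  (check: 141·4 + 111·(-5) = 9)
  q = 2: r = 3, s = -3 − 2·4 = -11, t = 4 − 2·(-5) = 14  (check: 141·(-11) + 111·14 = 3)
The row with r = 3 (the gcd) gives the Bezout coefficients s = -11, t = 14.
Result: 141 · (-11) + 111 · (14) = 3.

gcd(141, 111) = 3; s = -11, t = 14 (check: 141·(-11) + 111·14 = 3).


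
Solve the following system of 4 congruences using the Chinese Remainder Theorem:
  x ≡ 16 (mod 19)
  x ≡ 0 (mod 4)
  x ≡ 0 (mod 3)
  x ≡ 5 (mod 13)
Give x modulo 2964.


Product of moduli M = 19 · 4 · 3 · 13 = 2964.
Merge one congruence at a time:
  Start: x ≡ 16 (mod 19).
  Combine with x ≡ 0 (mod 4); new modulus lcm = 76.
    Write x = 16 + 19·t and substitute into x ≡ 0 (mod 4): 19·t ≡ 0 − 16 = -16 (mod 4).
    Reduce coefficients mod 4: 3·t ≡ 0 (mod 4).
    The inverse of 3 mod 4 is 3 (since 3·3 = 9 = 2·4 + 1), so t ≡ 3·0 = 0 ≡ 0 (mod 4).
    Then x = 16 + 19·0 = 16, valid modulo lcm(19, 4) = 76: x ≡ 16 (mod 76).
  Combine with x ≡ 0 (mod 3); new modulus lcm = 228.
    Write x = 16 + 76·t and substitute into x ≡ 0 (mod 3): 76·t ≡ 0 − 16 = -16 (mod 3).
    Reduce coefficients mod 3: 1·t ≡ 2 (mod 3).
    So t ≡ 2 (mod 3).
    Then x = 16 + 76·2 = 168, valid modulo lcm(76, 3) = 228: x ≡ 168 (mod 228).
  Combine with x ≡ 5 (mod 13); new modulus lcm = 2964.
    Write x = 168 + 228·t and substitute into x ≡ 5 (mod 13): 228·t ≡ 5 − 168 = -163 (mod 13).
    Reduce coefficients mod 13: 7·t ≡ 6 (mod 13).
    The inverse of 7 mod 13 is 2 (since 7·2 = 14 = 1·13 + 1), so t ≡ 2·6 = 12 ≡ 12 (mod 13).
    Then x = 168 + 228·12 = 2904, valid modulo lcm(228, 13) = 2964: x ≡ 2904 (mod 2964).
Verify against each original: 2904 mod 19 = 16, 2904 mod 4 = 0, 2904 mod 3 = 0, 2904 mod 13 = 5.

x ≡ 2904 (mod 2964).


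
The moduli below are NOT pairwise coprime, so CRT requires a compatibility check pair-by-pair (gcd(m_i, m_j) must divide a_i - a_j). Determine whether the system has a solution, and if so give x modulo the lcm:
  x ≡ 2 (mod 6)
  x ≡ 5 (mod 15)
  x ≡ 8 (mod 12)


Moduli 6, 15, 12 are not pairwise coprime, so CRT works modulo lcm(m_i) when all pairwise compatibility conditions hold.
Pairwise compatibility: gcd(m_i, m_j) must divide a_i - a_j for every pair.
Merge one congruence at a time:
  Start: x ≡ 2 (mod 6).
  Combine with x ≡ 5 (mod 15): gcd(6, 15) = 3; 5 - 2 = 3, which IS divisible by 3, so compatible.
    Write x = 2 + 6·t and substitute into x ≡ 5 (mod 15): 6·t ≡ 5 − 2 = 3 (mod 15).
    Divide the congruence (and modulus) by g = 3: 2·t ≡ 1 (mod 5).
    The inverse of 2 mod 5 is 3 (since 2·3 = 6 = 1·5 + 1), so t ≡ 3·1 = 3 ≡ 3 (mod 5).
    Then x = 2 + 6·3 = 20, valid modulo lcm(6, 15) = 30: x ≡ 20 (mod 30).
  Combine with x ≡ 8 (mod 12): gcd(30, 12) = 6; 8 - 20 = -12, which IS divisible by 6, so compatible.
    Write x = 20 + 30·t and substitute into x ≡ 8 (mod 12): 30·t ≡ 8 − 20 = -12 (mod 12).
    Divide the congruence (and modulus) by g = 6: 5·t ≡ -2 (mod 2).
    Reduce coefficients mod 2: 1·t ≡ 0 (mod 2).
    So t ≡ 0 (mod 2).
    Then x = 20 + 30·0 = 20, valid modulo lcm(30, 12) = 60: x ≡ 20 (mod 60).
Verify: 20 mod 6 = 2, 20 mod 15 = 5, 20 mod 12 = 8.

x ≡ 20 (mod 60).


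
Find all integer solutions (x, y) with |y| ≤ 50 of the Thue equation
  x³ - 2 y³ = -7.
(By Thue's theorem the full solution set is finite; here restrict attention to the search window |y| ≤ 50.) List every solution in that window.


The equation is x³ - 2y³ = -7. For fixed y, x³ = 2·y³ − 7, so a solution requires the RHS to be a perfect cube.
Strategy: iterate y from -50 to 50, compute RHS = 2·y³ − 7, and check whether it is a (positive or negative) perfect cube.
Check small values of y:
  y = 0: RHS = -7 is not a perfect cube.
  y = 1: RHS = -5 is not a perfect cube.
  y = -1: RHS = -9 is not a perfect cube.
  y = 2: RHS = 9 is not a perfect cube.
  y = -2: RHS = -23 is not a perfect cube.
  y = 3: RHS = 47 is not a perfect cube.
  y = -3: RHS = -61 is not a perfect cube.
Continuing the search up to |y| = 50 finds no solutions either.
No (x, y) in the scanned range satisfies the equation.

No integer solutions with |y| ≤ 50.


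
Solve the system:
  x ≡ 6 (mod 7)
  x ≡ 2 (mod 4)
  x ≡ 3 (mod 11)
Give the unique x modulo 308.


Moduli 7, 4, 11 are pairwise coprime; by CRT there is a unique solution modulo M = 7 · 4 · 11 = 308.
Solve pairwise, accumulating the modulus:
  Start with x ≡ 6 (mod 7).
  Combine with x ≡ 2 (mod 4): since gcd(7, 4) = 1, we get a unique residue mod 28.
    Write x = 6 + 7·t and substitute into x ≡ 2 (mod 4): 7·t ≡ 2 − 6 = -4 (mod 4).
    Reduce coefficients mod 4: 3·t ≡ 0 (mod 4).
    The inverse of 3 mod 4 is 3 (since 3·3 = 9 = 2·4 + 1), so t ≡ 3·0 = 0 ≡ 0 (mod 4).
    Then x = 6 + 7·0 = 6, valid modulo lcm(7, 4) = 28: x ≡ 6 (mod 28).
  Combine with x ≡ 3 (mod 11): since gcd(28, 11) = 1, we get a unique residue mod 308.
    Write x = 6 + 28·t and substitute into x ≡ 3 (mod 11): 28·t ≡ 3 − 6 = -3 (mod 11).
    Reduce coefficients mod 11: 6·t ≡ 8 (mod 11).
    The inverse of 6 mod 11 is 2 (since 6·2 = 12 = 1·11 + 1), so t ≡ 2·8 = 16 ≡ 5 (mod 11).
    Then x = 6 + 28·5 = 146, valid modulo lcm(28, 11) = 308: x ≡ 146 (mod 308).
Verify: 146 mod 7 = 6 ✓, 146 mod 4 = 2 ✓, 146 mod 11 = 3 ✓.

x ≡ 146 (mod 308).
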